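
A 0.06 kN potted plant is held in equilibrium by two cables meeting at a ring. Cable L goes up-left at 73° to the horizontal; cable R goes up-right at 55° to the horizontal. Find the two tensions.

ΣF_x = 0: −T_L·cos73° + T_R·cos55° = 0 → T_R = 0.509735·T_L.
ΣF_y = 0: T_L·sin73° + T_R·sin55° = 0.06.
Substitute: T_L·(0.956305 + 0.509735·0.819152) = 0.06 → T_L = 0.0436727 ≈ 0.04367 kN.
Then T_R = 0.509735 × 0.0436727 = 0.02226 kN.

T_L = 0.04367 kN, T_R = 0.02226 kN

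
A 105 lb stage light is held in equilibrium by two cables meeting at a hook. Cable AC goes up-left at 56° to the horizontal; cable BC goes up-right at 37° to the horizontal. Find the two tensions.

T_AC = 83.97 lb, T_BC = 58.80 lb

ΣF_x = 0: −T_AC·cos56° + T_BC·cos37° = 0 → T_BC = 0.700185·T_AC.
ΣF_y = 0: T_AC·sin56° + T_BC·sin37° = 105.
Substitute: T_AC·(0.829038 + 0.700185·0.601815) = 105 → T_AC = 83.9718 ≈ 83.97 lb.
Then T_BC = 0.700185 × 83.9718 = 58.80 lb.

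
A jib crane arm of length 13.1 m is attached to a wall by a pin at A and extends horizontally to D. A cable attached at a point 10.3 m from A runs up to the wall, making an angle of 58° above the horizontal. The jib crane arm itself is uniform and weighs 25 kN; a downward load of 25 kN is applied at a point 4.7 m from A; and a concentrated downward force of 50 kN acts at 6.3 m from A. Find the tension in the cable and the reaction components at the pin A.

T = 68.26 kN, A_x = 36.17 kN, A_y = 42.11 kN

ΣM about A: T·sin58°·10.3 − 25·6.55 − 25·4.7 − 50·6.3 = 0 → T = 596.25/(10.3·0.848048) = 68.2607 ≈ 68.26 kN.
ΣF_x = 0: A_x − T·cos58° = 0 → A_x = 68.2607 × 0.529919 = 36.17 kN.
ΣF_y = 0: A_y + T·sin58° − 25 − 25 − 50 = 0 → A_y = 100 − 68.2607 × 0.848048 = 42.11 kN.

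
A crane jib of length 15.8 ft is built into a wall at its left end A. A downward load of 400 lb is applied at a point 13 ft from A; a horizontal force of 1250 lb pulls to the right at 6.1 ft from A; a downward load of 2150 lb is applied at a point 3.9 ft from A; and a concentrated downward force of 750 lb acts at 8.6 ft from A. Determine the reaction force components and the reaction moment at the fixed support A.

ΣF_x = 0: A_x + 1250 = 0 → A_x = -1250 lb.
ΣF_y = 0: A_y − 400 − 2150 − 750 = 0 → A_y = 3300 lb.
ΣM about A: M_A − 400·13 − 2150·3.9 − 750·8.6 = 0 → M_A = 20040 lb·ft.

A_x = -1250 lb, A_y = 3300 lb, M_A = 20040 lb·ft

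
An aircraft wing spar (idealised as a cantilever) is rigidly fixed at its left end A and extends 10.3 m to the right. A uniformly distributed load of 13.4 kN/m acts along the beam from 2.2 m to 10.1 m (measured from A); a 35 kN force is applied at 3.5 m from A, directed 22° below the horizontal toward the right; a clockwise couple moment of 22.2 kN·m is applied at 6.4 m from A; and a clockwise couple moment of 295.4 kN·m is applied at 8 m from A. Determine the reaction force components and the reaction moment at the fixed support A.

A_x = -32.45 kN, A_y = 119.0 kN, M_A = 1015 kN·m

Resultant of the distributed load: 13.4 × 7.9 = 105.86 kN at 6.15 m from A.
ΣF_x = 0: A_x + 35·cos22° = 0 → A_x = -32.45 kN.
ΣF_y = 0: A_y − 13.4·7.9 − 35·sin22° = 0 → A_y = 119.0 kN.
ΣM about A: M_A − (13.4·7.9)·6.15 − 35·sin22°·3.5 − 22.2 − 295.4 = 0 → M_A = 1015 kN·m.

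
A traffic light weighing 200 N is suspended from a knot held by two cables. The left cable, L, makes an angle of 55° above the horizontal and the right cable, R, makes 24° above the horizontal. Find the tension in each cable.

T_L = 186.1 N, T_R = 116.9 N

ΣF_x = 0: −T_L·cos55° + T_R·cos24° = 0 → T_R = 0.627858·T_L.
ΣF_y = 0: T_L·sin55° + T_R·sin24° = 200.
Substitute: T_L·(0.819152 + 0.627858·0.406737) = 200 → T_L = 186.129 ≈ 186.1 N.
Then T_R = 0.627858 × 186.129 = 116.9 N.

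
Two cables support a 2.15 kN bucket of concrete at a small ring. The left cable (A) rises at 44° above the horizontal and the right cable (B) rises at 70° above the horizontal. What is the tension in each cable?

T_A = 0.8049 kN, T_B = 1.693 kN

ΣF_x = 0: −T_A·cos44° + T_B·cos70° = 0 → T_B = 2.10321·T_A.
ΣF_y = 0: T_A·sin44° + T_B·sin70° = 2.15.
Substitute: T_A·(0.694658 + 2.10321·0.939693) = 2.15 → T_A = 0.804933 ≈ 0.8049 kN.
Then T_B = 2.10321 × 0.804933 = 1.693 kN.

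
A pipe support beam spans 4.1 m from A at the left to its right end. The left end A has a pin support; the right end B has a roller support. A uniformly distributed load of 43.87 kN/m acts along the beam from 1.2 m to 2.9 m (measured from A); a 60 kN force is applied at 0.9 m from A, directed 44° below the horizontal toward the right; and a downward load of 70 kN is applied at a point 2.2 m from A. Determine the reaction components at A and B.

A_x = -43.16 kN, A_y = 102.3 kN, B_y = 84.00 kN

Resultant of the distributed load: 43.87 × 1.7 = 74.579 kN at 2.05 m from A.
Moments about A: B_y·4.1 − (43.87·1.7)·2.05 − 60·sin44°·0.9 − 70·2.2 = 0 → B_y = 344.399/4.1 = 83.9998 ≈ 84.00 kN.
ΣF_y = 0: A_y + 83.9998 − 43.87·1.7 − 60·sin44° − 70 = 0 → A_y = 102.3 kN.
ΣF_x = 0: A_x + 60·cos44° = 0 → A_x = -43.16 kN.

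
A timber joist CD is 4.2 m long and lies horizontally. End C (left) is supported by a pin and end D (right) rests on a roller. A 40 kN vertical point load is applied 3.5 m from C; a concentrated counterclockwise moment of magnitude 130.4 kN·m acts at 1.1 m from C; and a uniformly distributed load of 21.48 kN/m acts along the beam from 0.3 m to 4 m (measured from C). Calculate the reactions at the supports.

C_x = 0, C_y = 76.51 kN, D_y = 42.97 kN

Resultant of the distributed load: 21.48 × 3.7 = 79.476 kN at 2.15 m from C.
Taking moments about C: D_y·4.2 − 40·3.5 + 130.4 − (21.48·3.7)·2.15 = 0 → D_y = 180.4734/4.2 = 42.9699 ≈ 42.97 kN.
ΣF_y = 0: C_y + 42.9699 − 40 − 21.48·3.7 = 0 → C_y = 76.51 kN.
ΣF_x = 0: no horizontal applied forces, so C_x = 0.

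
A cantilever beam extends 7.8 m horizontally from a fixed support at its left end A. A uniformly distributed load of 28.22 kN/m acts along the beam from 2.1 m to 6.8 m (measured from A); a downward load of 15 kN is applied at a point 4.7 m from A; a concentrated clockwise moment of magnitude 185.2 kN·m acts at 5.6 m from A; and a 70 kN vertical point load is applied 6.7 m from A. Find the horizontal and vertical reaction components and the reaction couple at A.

Resultant of the distributed load: 28.22 × 4.7 = 132.634 kN at 4.45 m from A.
ΣF_x = 0: A_x = 0.
ΣF_y = 0: A_y − 28.22·4.7 − 15 − 70 = 0 → A_y = 217.6 kN.
ΣM about A: M_A − (28.22·4.7)·4.45 − 15·4.7 − 185.2 − 70·6.7 = 0 → M_A = 1315 kN·m.

A_x = 0, A_y = 217.6 kN, M_A = 1315 kN·m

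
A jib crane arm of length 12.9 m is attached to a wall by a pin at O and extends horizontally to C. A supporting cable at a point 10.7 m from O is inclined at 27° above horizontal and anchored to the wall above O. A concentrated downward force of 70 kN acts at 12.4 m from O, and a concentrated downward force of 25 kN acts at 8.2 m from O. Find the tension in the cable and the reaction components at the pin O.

ΣM about O: T·sin27°·10.7 − 70·12.4 − 25·8.2 = 0 → T = 1073/(10.7·0.45399) = 220.887 ≈ 220.9 kN.
ΣF_x = 0: O_x − T·cos27° = 0 → O_x = 220.887 × 0.891007 = 196.8 kN.
ΣF_y = 0: O_y + T·sin27° − 70 − 25 = 0 → O_y = 95 − 220.887 × 0.45399 = -5.280 kN.

T = 220.9 kN, O_x = 196.8 kN, O_y = -5.280 kN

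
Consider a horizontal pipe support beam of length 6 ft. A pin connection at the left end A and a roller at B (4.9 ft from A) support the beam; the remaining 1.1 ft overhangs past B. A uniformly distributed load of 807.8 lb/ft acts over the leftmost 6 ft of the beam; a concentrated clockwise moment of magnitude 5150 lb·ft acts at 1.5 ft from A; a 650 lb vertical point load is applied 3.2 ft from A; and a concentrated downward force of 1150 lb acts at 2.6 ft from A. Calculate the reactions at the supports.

A_x = 0, A_y = 1594 lb, B_y = 5053 lb

Resultant of the distributed load: 807.8 × 6 = 4846.8 lb at 3 ft from A.
Taking moments about A: B_y·4.9 − (807.8·6)·3 − 5150 − 650·3.2 − 1150·2.6 = 0 → B_y = 24760.4/4.9 = 5053.14 ≈ 5053 lb.
ΣF_y = 0: A_y + 5053.14 − 807.8·6 − 650 − 1150 = 0 → A_y = 1594 lb.
ΣF_x = 0: no horizontal applied forces, so A_x = 0.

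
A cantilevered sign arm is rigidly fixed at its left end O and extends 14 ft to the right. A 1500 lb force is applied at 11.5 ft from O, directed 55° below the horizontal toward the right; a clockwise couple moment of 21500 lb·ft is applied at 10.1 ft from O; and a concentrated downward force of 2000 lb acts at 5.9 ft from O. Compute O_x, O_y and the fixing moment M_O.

O_x = -860.4 lb, O_y = 3229 lb, M_O = 47430 lb·ft

ΣF_x = 0: O_x + 1500·cos55° = 0 → O_x = -860.4 lb.
ΣF_y = 0: O_y − 1500·sin55° − 2000 = 0 → O_y = 3229 lb.
ΣM about O: M_O − 1500·sin55°·11.5 − 21500 − 2000·5.9 = 0 → M_O = 47430 lb·ft.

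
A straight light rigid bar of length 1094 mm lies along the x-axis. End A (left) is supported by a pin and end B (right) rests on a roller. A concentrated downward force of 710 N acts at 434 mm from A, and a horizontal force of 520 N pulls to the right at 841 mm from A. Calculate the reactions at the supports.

ΣM about A: B_y·1094 − 710·434 = 0 → B_y = 308140/1094 = 281.664 ≈ 281.7 N.
ΣF_y = 0: A_y + 281.664 − 710 = 0 → A_y = 428.3 N.
ΣF_x = 0: A_x + 520 = 0 → A_x = -520.0 N.

A_x = -520.0 N, A_y = 428.3 N, B_y = 281.7 N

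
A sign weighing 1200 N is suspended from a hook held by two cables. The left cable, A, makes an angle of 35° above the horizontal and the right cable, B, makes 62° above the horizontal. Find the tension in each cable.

T_A = 567.6 N, T_B = 990.4 N

ΣF_x = 0: −T_A·cos35° + T_B·cos62° = 0 → T_B = 1.74484·T_A.
ΣF_y = 0: T_A·sin35° + T_B·sin62° = 1200.
Substitute: T_A·(0.573576 + 1.74484·0.882948) = 1200 → T_A = 567.596 ≈ 567.6 N.
Then T_B = 1.74484 × 567.596 = 990.4 N.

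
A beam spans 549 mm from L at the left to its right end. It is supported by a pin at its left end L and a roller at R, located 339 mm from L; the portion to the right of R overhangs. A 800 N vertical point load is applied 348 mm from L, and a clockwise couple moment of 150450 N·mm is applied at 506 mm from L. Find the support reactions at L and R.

Taking moments about L: R_y·339 − 800·348 − 150450 = 0 → R_y = 428850/339 = 1265.04 ≈ 1265 N.
ΣF_y = 0: L_y + 1265.04 − 800 = 0 → L_y = -465.0 N.
ΣF_x = 0: no horizontal applied forces, so L_x = 0.

L_x = 0, L_y = -465.0 N, R_y = 1265 N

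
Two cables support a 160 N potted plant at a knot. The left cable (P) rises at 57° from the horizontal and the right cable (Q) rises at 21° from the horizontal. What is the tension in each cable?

ΣF_x = 0: −T_P·cos57° + T_Q·cos21° = 0 → T_Q = 0.583387·T_P.
ΣF_y = 0: T_P·sin57° + T_Q·sin21° = 160.
Substitute: T_P·(0.838671 + 0.583387·0.358368) = 160 → T_P = 152.71 ≈ 152.7 N.
Then T_Q = 0.583387 × 152.71 = 89.09 N.

T_P = 152.7 N, T_Q = 89.09 N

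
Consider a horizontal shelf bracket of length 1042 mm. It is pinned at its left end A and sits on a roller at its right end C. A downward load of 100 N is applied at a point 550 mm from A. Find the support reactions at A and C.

Moments about A: C_y·1042 − 100·550 = 0 → C_y = 55000/1042 = 52.7831 ≈ 52.78 N.
ΣF_y = 0: A_y + 52.7831 − 100 = 0 → A_y = 47.22 N.
ΣF_x = 0: no horizontal applied forces, so A_x = 0.

A_x = 0, A_y = 47.22 N, C_y = 52.78 N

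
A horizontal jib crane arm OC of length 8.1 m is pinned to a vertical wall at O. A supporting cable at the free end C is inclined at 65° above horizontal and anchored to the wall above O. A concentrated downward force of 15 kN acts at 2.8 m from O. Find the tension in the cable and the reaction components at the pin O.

ΣM about O: T·sin65°·8.1 − 15·2.8 = 0 → T = 42/(8.1·0.906308) = 5.72122 ≈ 5.721 kN.
ΣF_x = 0: O_x − T·cos65° = 0 → O_x = 5.72122 × 0.422618 = 2.418 kN.
ΣF_y = 0: O_y + T·sin65° − 15 = 0 → O_y = 15 − 5.72122 × 0.906308 = 9.815 kN.

T = 5.721 kN, O_x = 2.418 kN, O_y = 9.815 kN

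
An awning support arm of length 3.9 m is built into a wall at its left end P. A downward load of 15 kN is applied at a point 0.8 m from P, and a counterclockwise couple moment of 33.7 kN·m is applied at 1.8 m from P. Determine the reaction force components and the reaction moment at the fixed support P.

ΣF_x = 0: P_x = 0.
ΣF_y = 0: P_y − 15 = 0 → P_y = 15.00 kN.
ΣM about P: M_P − 15·0.8 + 33.7 = 0 → M_P = -21.70 kN·m.

P_x = 0, P_y = 15.00 kN, M_P = -21.70 kN·m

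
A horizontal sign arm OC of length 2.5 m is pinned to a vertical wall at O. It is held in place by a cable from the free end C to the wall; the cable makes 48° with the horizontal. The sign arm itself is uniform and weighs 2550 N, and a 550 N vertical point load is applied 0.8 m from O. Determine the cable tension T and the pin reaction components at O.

T = 1953 N, O_x = 1306 N, O_y = 1649 N

ΣM about O: T·sin48°·2.5 − 2550·1.25 − 550·0.8 = 0 → T = 3627.5/(2.5·0.743145) = 1952.51 ≈ 1953 N.
ΣF_x = 0: O_x − T·cos48° = 0 → O_x = 1952.51 × 0.669131 = 1306 N.
ΣF_y = 0: O_y + T·sin48° − 2550 − 550 = 0 → O_y = 3100 − 1952.51 × 0.743145 = 1649 N.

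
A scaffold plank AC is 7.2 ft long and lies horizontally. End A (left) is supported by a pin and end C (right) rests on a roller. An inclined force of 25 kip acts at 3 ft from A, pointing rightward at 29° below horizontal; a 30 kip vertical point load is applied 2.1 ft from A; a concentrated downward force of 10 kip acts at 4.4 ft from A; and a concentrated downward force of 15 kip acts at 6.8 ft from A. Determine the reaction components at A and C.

Moments about A: C_y·7.2 − 25·sin29°·3 − 30·2.1 − 10·4.4 − 15·6.8 = 0 → C_y = 245.361/7.2 = 34.0779 ≈ 34.08 kip.
ΣF_y = 0: A_y + 34.0779 − 25·sin29° − 30 − 10 − 15 = 0 → A_y = 33.04 kip.
ΣF_x = 0: A_x + 25·cos29° = 0 → A_x = -21.87 kip.

A_x = -21.87 kip, A_y = 33.04 kip, C_y = 34.08 kip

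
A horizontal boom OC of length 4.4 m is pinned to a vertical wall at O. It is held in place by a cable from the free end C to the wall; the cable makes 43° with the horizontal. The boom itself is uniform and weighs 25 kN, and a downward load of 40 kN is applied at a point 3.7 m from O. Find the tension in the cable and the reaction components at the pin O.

T = 67.65 kN, O_x = 49.48 kN, O_y = 18.86 kN

ΣM about O: T·sin43°·4.4 − 25·2.2 − 40·3.7 = 0 → T = 203/(4.4·0.681998) = 67.6488 ≈ 67.65 kN.
ΣF_x = 0: O_x − T·cos43° = 0 → O_x = 67.6488 × 0.731354 = 49.48 kN.
ΣF_y = 0: O_y + T·sin43° − 25 − 40 = 0 → O_y = 65 − 67.6488 × 0.681998 = 18.86 kN.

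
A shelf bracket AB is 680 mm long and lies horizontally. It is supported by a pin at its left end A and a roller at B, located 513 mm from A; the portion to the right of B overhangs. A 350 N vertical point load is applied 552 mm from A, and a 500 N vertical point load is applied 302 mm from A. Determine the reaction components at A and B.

ΣM about A: B_y·513 − 350·552 − 500·302 = 0 → B_y = 344200/513 = 670.955 ≈ 671.0 N.
ΣF_y = 0: A_y + 670.955 − 350 − 500 = 0 → A_y = 179.0 N.
ΣF_x = 0: no horizontal applied forces, so A_x = 0.

A_x = 0, A_y = 179.0 N, B_y = 671.0 N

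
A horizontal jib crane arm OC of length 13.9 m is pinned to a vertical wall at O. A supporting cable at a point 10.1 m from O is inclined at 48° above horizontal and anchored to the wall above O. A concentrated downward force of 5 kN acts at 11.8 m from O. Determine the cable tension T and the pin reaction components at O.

T = 7.861 kN, O_x = 5.260 kN, O_y = -0.8416 kN

ΣM about O: T·sin48°·10.1 − 5·11.8 = 0 → T = 59/(10.1·0.743145) = 7.86062 ≈ 7.861 kN.
ΣF_x = 0: O_x − T·cos48° = 0 → O_x = 7.86062 × 0.669131 = 5.260 kN.
ΣF_y = 0: O_y + T·sin48° − 5 = 0 → O_y = 5 − 7.86062 × 0.743145 = -0.8416 kN.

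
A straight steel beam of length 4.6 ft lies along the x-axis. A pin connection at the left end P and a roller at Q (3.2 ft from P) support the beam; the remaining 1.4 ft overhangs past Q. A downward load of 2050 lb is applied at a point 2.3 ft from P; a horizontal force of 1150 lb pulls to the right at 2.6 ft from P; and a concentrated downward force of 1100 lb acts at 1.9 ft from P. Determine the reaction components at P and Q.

P_x = -1150 lb, P_y = 1023 lb, Q_y = 2127 lb

Moments about P: Q_y·3.2 − 2050·2.3 − 1100·1.9 = 0 → Q_y = 6805/3.2 = 2126.56 ≈ 2127 lb.
ΣF_y = 0: P_y + 2126.56 − 2050 − 1100 = 0 → P_y = 1023 lb.
ΣF_x = 0: P_x + 1150 = 0 → P_x = -1150 lb.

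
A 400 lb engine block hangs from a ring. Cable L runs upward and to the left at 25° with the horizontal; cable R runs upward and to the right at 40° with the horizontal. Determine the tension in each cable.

T_L = 338.1 lb, T_R = 400.0 lb

ΣF_x = 0: −T_L·cos25° + T_R·cos40° = 0 → T_R = 1.1831·T_L.
ΣF_y = 0: T_L·sin25° + T_R·sin40° = 400.
Substitute: T_L·(0.422618 + 1.1831·0.642788) = 400 → T_L = 338.095 ≈ 338.1 lb.
Then T_R = 1.1831 × 338.095 = 400.0 lb.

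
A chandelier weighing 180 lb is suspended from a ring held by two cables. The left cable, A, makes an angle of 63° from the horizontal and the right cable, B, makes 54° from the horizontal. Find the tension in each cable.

ΣF_x = 0: −T_A·cos63° + T_B·cos54° = 0 → T_B = 0.772375·T_A.
ΣF_y = 0: T_A·sin63° + T_B·sin54° = 180.
Substitute: T_A·(0.891007 + 0.772375·0.809017) = 180 → T_A = 118.744 ≈ 118.7 lb.
Then T_B = 0.772375 × 118.744 = 91.71 lb.

T_A = 118.7 lb, T_B = 91.71 lb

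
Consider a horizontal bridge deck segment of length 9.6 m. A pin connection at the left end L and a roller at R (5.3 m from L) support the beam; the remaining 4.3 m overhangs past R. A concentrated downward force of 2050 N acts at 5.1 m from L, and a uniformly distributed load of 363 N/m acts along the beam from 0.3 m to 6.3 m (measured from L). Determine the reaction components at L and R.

L_x = 0, L_y = 899.2 N, R_y = 3329 N

Resultant of the distributed load: 363 × 6 = 2178 N at 3.3 m from L.
Moments about L: R_y·5.3 − 2050·5.1 − (363·6)·3.3 = 0 → R_y = 17642.4/5.3 = 3328.75 ≈ 3329 N.
ΣF_y = 0: L_y + 3328.75 − 2050 − 363·6 = 0 → L_y = 899.2 N.
ΣF_x = 0: no horizontal applied forces, so L_x = 0.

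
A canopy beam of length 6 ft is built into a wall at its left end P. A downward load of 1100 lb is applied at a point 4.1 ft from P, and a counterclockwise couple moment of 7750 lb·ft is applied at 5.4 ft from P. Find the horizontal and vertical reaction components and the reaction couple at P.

ΣF_x = 0: P_x = 0.
ΣF_y = 0: P_y − 1100 = 0 → P_y = 1100 lb.
ΣM about P: M_P − 1100·4.1 + 7750 = 0 → M_P = -3240 lb·ft.

P_x = 0, P_y = 1100 lb, M_P = -3240 lb·ft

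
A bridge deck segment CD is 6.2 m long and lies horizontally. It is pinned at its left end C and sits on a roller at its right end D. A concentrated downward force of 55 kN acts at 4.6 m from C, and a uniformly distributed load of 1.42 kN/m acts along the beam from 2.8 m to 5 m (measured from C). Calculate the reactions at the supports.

Resultant of the distributed load: 1.42 × 2.2 = 3.124 kN at 3.9 m from C.
ΣM about C: D_y·6.2 − 55·4.6 − (1.42·2.2)·3.9 = 0 → D_y = 265.1836/6.2 = 42.7715 ≈ 42.77 kN.
ΣF_y = 0: C_y + 42.7715 − 55 − 1.42·2.2 = 0 → C_y = 15.35 kN.
ΣF_x = 0: no horizontal applied forces, so C_x = 0.

C_x = 0, C_y = 15.35 kN, D_y = 42.77 kN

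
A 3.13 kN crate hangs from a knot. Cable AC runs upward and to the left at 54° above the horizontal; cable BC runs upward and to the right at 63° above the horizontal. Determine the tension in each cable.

T_AC = 1.595 kN, T_BC = 2.065 kN

ΣF_x = 0: −T_AC·cos54° + T_BC·cos63° = 0 → T_BC = 1.29471·T_AC.
ΣF_y = 0: T_AC·sin54° + T_BC·sin63° = 3.13.
Substitute: T_AC·(0.809017 + 1.29471·0.891007) = 3.13 → T_AC = 1.59481 ≈ 1.595 kN.
Then T_BC = 1.29471 × 1.59481 = 2.065 kN.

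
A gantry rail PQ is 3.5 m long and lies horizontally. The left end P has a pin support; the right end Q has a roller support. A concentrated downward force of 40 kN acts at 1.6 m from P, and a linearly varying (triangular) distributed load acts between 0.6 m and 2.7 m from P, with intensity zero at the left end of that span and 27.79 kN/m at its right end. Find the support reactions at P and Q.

P_x = 0, P_y = 34.22 kN, Q_y = 34.96 kN

Resultant of the triangular load: ½ × 27.79 × 2.1 = 29.1795 kN, acting at 2 m from P (one-third of the span from the peak).
Moments about P: Q_y·3.5 − 40·1.6 − (½·27.79·2.1)·2 = 0 → Q_y = 122.359/3.5 = 34.9597 ≈ 34.96 kN.
ΣF_y = 0: P_y + 34.9597 − 40 − ½·27.79·2.1 = 0 → P_y = 34.22 kN.
ΣF_x = 0: no horizontal applied forces, so P_x = 0.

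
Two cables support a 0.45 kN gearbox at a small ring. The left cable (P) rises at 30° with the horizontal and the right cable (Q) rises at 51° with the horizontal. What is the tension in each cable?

ΣF_x = 0: −T_P·cos30° + T_Q·cos51° = 0 → T_Q = 1.37613·T_P.
ΣF_y = 0: T_P·sin30° + T_Q·sin51° = 0.45.
Substitute: T_P·(0.5 + 1.37613·0.777146) = 0.45 → T_P = 0.286724 ≈ 0.2867 kN.
Then T_Q = 1.37613 × 0.286724 = 0.3946 kN.

T_P = 0.2867 kN, T_Q = 0.3946 kN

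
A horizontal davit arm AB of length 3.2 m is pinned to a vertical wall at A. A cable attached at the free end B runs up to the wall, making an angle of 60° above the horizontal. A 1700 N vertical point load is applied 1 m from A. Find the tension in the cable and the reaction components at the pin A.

ΣM about A: T·sin60°·3.2 − 1700·1 = 0 → T = 1700/(3.2·0.866025) = 613.435 ≈ 613.4 N.
ΣF_x = 0: A_x − T·cos60° = 0 → A_x = 613.435 × 0.5 = 306.7 N.
ΣF_y = 0: A_y + T·sin60° − 1700 = 0 → A_y = 1700 − 613.435 × 0.866025 = 1169 N.

T = 613.4 N, A_x = 306.7 N, A_y = 1169 N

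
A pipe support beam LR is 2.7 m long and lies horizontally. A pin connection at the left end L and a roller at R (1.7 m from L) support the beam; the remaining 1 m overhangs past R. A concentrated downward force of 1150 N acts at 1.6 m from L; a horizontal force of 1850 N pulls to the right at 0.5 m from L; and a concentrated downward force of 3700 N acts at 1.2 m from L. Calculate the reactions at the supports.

L_x = -1850 N, L_y = 1156 N, R_y = 3694 N

Taking moments about L: R_y·1.7 − 1150·1.6 − 3700·1.2 = 0 → R_y = 6280/1.7 = 3694.12 ≈ 3694 N.
ΣF_y = 0: L_y + 3694.12 − 1150 − 3700 = 0 → L_y = 1156 N.
ΣF_x = 0: L_x + 1850 = 0 → L_x = -1850 N.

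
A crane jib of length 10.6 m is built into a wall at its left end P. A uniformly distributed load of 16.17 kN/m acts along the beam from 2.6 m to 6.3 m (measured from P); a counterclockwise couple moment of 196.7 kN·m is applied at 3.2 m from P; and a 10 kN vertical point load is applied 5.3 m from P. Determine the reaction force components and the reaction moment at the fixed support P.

P_x = 0, P_y = 69.83 kN, M_P = 122.5 kN·m

Resultant of the distributed load: 16.17 × 3.7 = 59.829 kN at 4.45 m from P.
ΣF_x = 0: P_x = 0.
ΣF_y = 0: P_y − 16.17·3.7 − 10 = 0 → P_y = 69.83 kN.
ΣM about P: M_P − (16.17·3.7)·4.45 + 196.7 − 10·5.3 = 0 → M_P = 122.5 kN·m.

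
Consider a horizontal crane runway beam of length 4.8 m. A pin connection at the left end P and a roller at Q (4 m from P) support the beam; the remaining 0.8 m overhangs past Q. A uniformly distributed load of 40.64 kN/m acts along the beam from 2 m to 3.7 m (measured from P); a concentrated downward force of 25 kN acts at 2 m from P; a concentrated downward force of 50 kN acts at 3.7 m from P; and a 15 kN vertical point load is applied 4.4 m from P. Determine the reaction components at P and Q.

P_x = 0, P_y = 34.61 kN, Q_y = 124.5 kN

Resultant of the distributed load: 40.64 × 1.7 = 69.088 kN at 2.85 m from P.
Taking moments about P: Q_y·4 − (40.64·1.7)·2.85 − 25·2 − 50·3.7 − 15·4.4 = 0 → Q_y = 497.9008/4 = 124.475 ≈ 124.5 kN.
ΣF_y = 0: P_y + 124.475 − 40.64·1.7 − 25 − 50 − 15 = 0 → P_y = 34.61 kN.
ΣF_x = 0: no horizontal applied forces, so P_x = 0.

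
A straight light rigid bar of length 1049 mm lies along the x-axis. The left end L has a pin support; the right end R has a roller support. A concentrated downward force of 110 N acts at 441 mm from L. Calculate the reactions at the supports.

ΣM about L: R_y·1049 − 110·441 = 0 → R_y = 48510/1049 = 46.244 ≈ 46.24 N.
ΣF_y = 0: L_y + 46.244 − 110 = 0 → L_y = 63.76 N.
ΣF_x = 0: no horizontal applied forces, so L_x = 0.

L_x = 0, L_y = 63.76 N, R_y = 46.24 N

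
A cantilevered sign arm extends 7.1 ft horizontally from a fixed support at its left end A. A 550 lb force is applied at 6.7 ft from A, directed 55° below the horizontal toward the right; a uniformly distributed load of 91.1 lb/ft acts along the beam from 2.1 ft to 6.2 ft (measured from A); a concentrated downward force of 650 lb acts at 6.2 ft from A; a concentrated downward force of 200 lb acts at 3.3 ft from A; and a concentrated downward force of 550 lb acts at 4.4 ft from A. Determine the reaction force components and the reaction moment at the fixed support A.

A_x = -315.5 lb, A_y = 2224 lb, M_A = 11680 lb·ft

Resultant of the distributed load: 91.1 × 4.1 = 373.51 lb at 4.15 ft from A.
ΣF_x = 0: A_x + 550·cos55° = 0 → A_x = -315.5 lb.
ΣF_y = 0: A_y − 550·sin55° − 91.1·4.1 − 650 − 200 − 550 = 0 → A_y = 2224 lb.
ΣM about A: M_A − 550·sin55°·6.7 − (91.1·4.1)·4.15 − 650·6.2 − 200·3.3 − 550·4.4 = 0 → M_A = 11680 lb·ft.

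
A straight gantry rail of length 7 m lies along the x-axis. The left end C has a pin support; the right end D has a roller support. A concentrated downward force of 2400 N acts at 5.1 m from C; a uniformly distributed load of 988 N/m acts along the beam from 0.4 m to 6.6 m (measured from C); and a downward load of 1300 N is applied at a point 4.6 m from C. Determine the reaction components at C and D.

C_x = 0, C_y = 4160 N, D_y = 5666 N

Resultant of the distributed load: 988 × 6.2 = 6125.6 N at 3.5 m from C.
Taking moments about C: D_y·7 − 2400·5.1 − (988·6.2)·3.5 − 1300·4.6 = 0 → D_y = 39659.6/7 = 5665.66 ≈ 5666 N.
ΣF_y = 0: C_y + 5665.66 − 2400 − 988·6.2 − 1300 = 0 → C_y = 4160 N.
ΣF_x = 0: no horizontal applied forces, so C_x = 0.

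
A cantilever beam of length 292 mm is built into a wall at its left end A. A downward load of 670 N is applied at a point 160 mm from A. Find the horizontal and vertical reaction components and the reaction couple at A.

ΣF_x = 0: A_x = 0.
ΣF_y = 0: A_y − 670 = 0 → A_y = 670.0 N.
ΣM about A: M_A − 670·160 = 0 → M_A = 107200 N·mm.

A_x = 0, A_y = 670.0 N, M_A = 107200 N·mm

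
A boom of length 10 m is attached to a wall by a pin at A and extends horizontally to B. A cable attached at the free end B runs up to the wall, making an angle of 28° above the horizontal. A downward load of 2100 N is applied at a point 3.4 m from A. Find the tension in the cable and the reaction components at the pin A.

ΣM about A: T·sin28°·10 − 2100·3.4 = 0 → T = 7140/(10·0.469472) = 1520.86 ≈ 1521 N.
ΣF_x = 0: A_x − T·cos28° = 0 → A_x = 1520.86 × 0.882948 = 1343 N.
ΣF_y = 0: A_y + T·sin28° − 2100 = 0 → A_y = 2100 − 1520.86 × 0.469472 = 1386 N.

T = 1521 N, A_x = 1343 N, A_y = 1386 N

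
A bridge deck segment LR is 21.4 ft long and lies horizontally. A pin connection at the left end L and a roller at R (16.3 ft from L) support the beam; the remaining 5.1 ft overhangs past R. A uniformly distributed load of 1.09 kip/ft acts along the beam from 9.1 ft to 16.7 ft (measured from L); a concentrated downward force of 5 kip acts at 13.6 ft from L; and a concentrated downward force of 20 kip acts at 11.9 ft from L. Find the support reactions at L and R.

Resultant of the distributed load: 1.09 × 7.6 = 8.284 kip at 12.9 ft from L.
ΣM about L: R_y·16.3 − (1.09·7.6)·12.9 − 5·13.6 − 20·11.9 = 0 → R_y = 412.8636/16.3 = 25.3291 ≈ 25.33 kip.
ΣF_y = 0: L_y + 25.3291 − 1.09·7.6 − 5 − 20 = 0 → L_y = 7.955 kip.
ΣF_x = 0: no horizontal applied forces, so L_x = 0.

L_x = 0, L_y = 7.955 kip, R_y = 25.33 kip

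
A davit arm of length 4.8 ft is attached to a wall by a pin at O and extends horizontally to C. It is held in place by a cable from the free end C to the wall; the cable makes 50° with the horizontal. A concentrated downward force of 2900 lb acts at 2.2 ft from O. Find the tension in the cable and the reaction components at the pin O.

T = 1735 lb, O_x = 1115 lb, O_y = 1571 lb

ΣM about O: T·sin50°·4.8 − 2900·2.2 = 0 → T = 6380/(4.8·0.766044) = 1735.1 ≈ 1735 lb.
ΣF_x = 0: O_x − T·cos50° = 0 → O_x = 1735.1 × 0.642788 = 1115 lb.
ΣF_y = 0: O_y + T·sin50° − 2900 = 0 → O_y = 2900 − 1735.1 × 0.766044 = 1571 lb.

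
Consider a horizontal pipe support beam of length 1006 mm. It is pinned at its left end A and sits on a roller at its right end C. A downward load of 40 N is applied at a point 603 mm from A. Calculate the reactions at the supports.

A_x = 0, A_y = 16.02 N, C_y = 23.98 N

Moments about A: C_y·1006 − 40·603 = 0 → C_y = 24120/1006 = 23.9761 ≈ 23.98 N.
ΣF_y = 0: A_y + 23.9761 − 40 = 0 → A_y = 16.02 N.
ΣF_x = 0: no horizontal applied forces, so A_x = 0.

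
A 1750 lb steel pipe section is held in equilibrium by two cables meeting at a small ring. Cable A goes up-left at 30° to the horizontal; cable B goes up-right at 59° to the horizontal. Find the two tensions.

ΣF_x = 0: −T_A·cos30° + T_B·cos59° = 0 → T_B = 1.68148·T_A.
ΣF_y = 0: T_A·sin30° + T_B·sin59° = 1750.
Substitute: T_A·(0.5 + 1.68148·0.857167) = 1750 → T_A = 901.454 ≈ 901.5 lb.
Then T_B = 1.68148 × 901.454 = 1516 lb.

T_A = 901.5 lb, T_B = 1516 lb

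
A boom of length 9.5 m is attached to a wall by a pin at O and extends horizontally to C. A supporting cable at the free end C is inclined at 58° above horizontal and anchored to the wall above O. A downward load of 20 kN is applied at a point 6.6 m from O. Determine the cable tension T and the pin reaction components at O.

T = 16.38 kN, O_x = 8.682 kN, O_y = 6.105 kN

ΣM about O: T·sin58°·9.5 − 20·6.6 = 0 → T = 132/(9.5·0.848048) = 16.3844 ≈ 16.38 kN.
ΣF_x = 0: O_x − T·cos58° = 0 → O_x = 16.3844 × 0.529919 = 8.682 kN.
ΣF_y = 0: O_y + T·sin58° − 20 = 0 → O_y = 20 − 16.3844 × 0.848048 = 6.105 kN.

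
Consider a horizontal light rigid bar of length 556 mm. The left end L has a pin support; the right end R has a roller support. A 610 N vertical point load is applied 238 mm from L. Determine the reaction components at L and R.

Taking moments about L: R_y·556 − 610·238 = 0 → R_y = 145180/556 = 261.115 ≈ 261.1 N.
ΣF_y = 0: L_y + 261.115 − 610 = 0 → L_y = 348.9 N.
ΣF_x = 0: no horizontal applied forces, so L_x = 0.

L_x = 0, L_y = 348.9 N, R_y = 261.1 N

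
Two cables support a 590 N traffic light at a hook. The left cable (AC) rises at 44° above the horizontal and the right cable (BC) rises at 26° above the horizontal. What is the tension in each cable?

ΣF_x = 0: −T_AC·cos44° + T_BC·cos26° = 0 → T_BC = 0.800339·T_AC.
ΣF_y = 0: T_AC·sin44° + T_BC·sin26° = 590.
Substitute: T_AC·(0.694658 + 0.800339·0.438371) = 590 → T_AC = 564.321 ≈ 564.3 N.
Then T_BC = 0.800339 × 564.321 = 451.6 N.

T_AC = 564.3 N, T_BC = 451.6 N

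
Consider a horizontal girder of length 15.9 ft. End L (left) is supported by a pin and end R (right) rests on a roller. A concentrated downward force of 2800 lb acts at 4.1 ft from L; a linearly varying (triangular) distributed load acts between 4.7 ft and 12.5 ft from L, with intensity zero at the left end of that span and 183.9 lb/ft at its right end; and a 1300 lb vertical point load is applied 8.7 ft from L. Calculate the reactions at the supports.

L_x = 0, L_y = 2937 lb, R_y = 1880 lb

Resultant of the triangular load: ½ × 183.9 × 7.8 = 717.21 lb, acting at 9.9 ft from L (one-third of the span from the peak).
ΣM about L: R_y·15.9 − 2800·4.1 − (½·183.9·7.8)·9.9 − 1300·8.7 = 0 → R_y = 29890.379/15.9 = 1879.9 ≈ 1880 lb.
ΣF_y = 0: L_y + 1879.9 − 2800 − ½·183.9·7.8 − 1300 = 0 → L_y = 2937 lb.
ΣF_x = 0: no horizontal applied forces, so L_x = 0.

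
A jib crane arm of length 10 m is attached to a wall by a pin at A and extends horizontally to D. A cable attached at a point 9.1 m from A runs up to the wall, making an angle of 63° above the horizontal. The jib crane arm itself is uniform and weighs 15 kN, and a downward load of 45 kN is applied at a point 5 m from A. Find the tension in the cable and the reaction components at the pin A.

T = 37.00 kN, A_x = 16.80 kN, A_y = 27.03 kN

ΣM about A: T·sin63°·9.1 − 15·5 − 45·5 = 0 → T = 300/(9.1·0.891007) = 36.9997 ≈ 37.00 kN.
ΣF_x = 0: A_x − T·cos63° = 0 → A_x = 36.9997 × 0.45399 = 16.80 kN.
ΣF_y = 0: A_y + T·sin63° − 15 − 45 = 0 → A_y = 60 − 36.9997 × 0.891007 = 27.03 kN.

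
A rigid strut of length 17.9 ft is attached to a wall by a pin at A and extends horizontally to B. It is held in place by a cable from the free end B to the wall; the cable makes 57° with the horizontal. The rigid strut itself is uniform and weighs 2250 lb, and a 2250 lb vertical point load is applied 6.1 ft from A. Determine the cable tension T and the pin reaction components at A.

ΣM about A: T·sin57°·17.9 − 2250·8.95 − 2250·6.1 = 0 → T = 33862.5/(17.9·0.838671) = 2255.66 ≈ 2256 lb.
ΣF_x = 0: A_x − T·cos57° = 0 → A_x = 2255.66 × 0.544639 = 1229 lb.
ΣF_y = 0: A_y + T·sin57° − 2250 − 2250 = 0 → A_y = 4500 − 2255.66 × 0.838671 = 2608 lb.

T = 2256 lb, A_x = 1229 lb, A_y = 2608 lb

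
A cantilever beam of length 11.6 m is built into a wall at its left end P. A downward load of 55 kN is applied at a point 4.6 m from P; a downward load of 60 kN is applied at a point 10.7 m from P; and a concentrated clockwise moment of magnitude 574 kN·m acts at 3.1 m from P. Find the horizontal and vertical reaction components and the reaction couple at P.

P_x = 0, P_y = 115.0 kN, M_P = 1469 kN·m

ΣF_x = 0: P_x = 0.
ΣF_y = 0: P_y − 55 − 60 = 0 → P_y = 115.0 kN.
ΣM about P: M_P − 55·4.6 − 60·10.7 − 574 = 0 → M_P = 1469 kN·m.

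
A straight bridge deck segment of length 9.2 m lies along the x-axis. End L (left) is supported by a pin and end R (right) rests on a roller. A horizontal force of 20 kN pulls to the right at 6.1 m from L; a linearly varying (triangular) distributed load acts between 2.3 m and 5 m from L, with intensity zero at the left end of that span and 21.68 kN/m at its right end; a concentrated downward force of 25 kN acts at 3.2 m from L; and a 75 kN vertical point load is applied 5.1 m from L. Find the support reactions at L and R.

L_x = -20.00 kN, L_y = 65.95 kN, R_y = 63.32 kN

Resultant of the triangular load: ½ × 21.68 × 2.7 = 29.268 kN, acting at 4.1 m from L (one-third of the span from the peak).
Moments about L: R_y·9.2 − (½·21.68·2.7)·4.1 − 25·3.2 − 75·5.1 = 0 → R_y = 582.4988/9.2 = 63.3151 ≈ 63.32 kN.
ΣF_y = 0: L_y + 63.3151 − ½·21.68·2.7 − 25 − 75 = 0 → L_y = 65.95 kN.
ΣF_x = 0: L_x + 20 = 0 → L_x = -20.00 kN.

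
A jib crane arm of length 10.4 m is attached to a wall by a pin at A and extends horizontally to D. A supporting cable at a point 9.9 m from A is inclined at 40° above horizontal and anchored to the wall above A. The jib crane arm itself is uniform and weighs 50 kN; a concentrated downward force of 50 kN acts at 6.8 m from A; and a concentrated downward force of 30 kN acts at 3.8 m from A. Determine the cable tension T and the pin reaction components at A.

T = 112.2 kN, A_x = 85.95 kN, A_y = 57.88 kN

ΣM about A: T·sin40°·9.9 − 50·5.2 − 50·6.8 − 30·3.8 = 0 → T = 714/(9.9·0.642788) = 112.201 ≈ 112.2 kN.
ΣF_x = 0: A_x − T·cos40° = 0 → A_x = 112.201 × 0.766044 = 85.95 kN.
ΣF_y = 0: A_y + T·sin40° − 50 − 50 − 30 = 0 → A_y = 130 − 112.201 × 0.642788 = 57.88 kN.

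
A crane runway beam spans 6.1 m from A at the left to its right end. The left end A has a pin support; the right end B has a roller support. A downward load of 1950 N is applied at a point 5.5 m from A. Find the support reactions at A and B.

A_x = 0, A_y = 191.8 N, B_y = 1758 N

ΣM about A: B_y·6.1 − 1950·5.5 = 0 → B_y = 10725/6.1 = 1758.2 ≈ 1758 N.
ΣF_y = 0: A_y + 1758.2 − 1950 = 0 → A_y = 191.8 N.
ΣF_x = 0: no horizontal applied forces, so A_x = 0.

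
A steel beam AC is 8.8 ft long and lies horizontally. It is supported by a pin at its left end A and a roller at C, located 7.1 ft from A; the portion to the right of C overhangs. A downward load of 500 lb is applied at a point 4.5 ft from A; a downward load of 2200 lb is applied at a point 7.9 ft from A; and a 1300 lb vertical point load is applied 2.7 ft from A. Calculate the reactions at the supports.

A_x = 0, A_y = 740.8 lb, C_y = 3259 lb

Taking moments about A: C_y·7.1 − 500·4.5 − 2200·7.9 − 1300·2.7 = 0 → C_y = 23140/7.1 = 3259.15 ≈ 3259 lb.
ΣF_y = 0: A_y + 3259.15 − 500 − 2200 − 1300 = 0 → A_y = 740.8 lb.
ΣF_x = 0: no horizontal applied forces, so A_x = 0.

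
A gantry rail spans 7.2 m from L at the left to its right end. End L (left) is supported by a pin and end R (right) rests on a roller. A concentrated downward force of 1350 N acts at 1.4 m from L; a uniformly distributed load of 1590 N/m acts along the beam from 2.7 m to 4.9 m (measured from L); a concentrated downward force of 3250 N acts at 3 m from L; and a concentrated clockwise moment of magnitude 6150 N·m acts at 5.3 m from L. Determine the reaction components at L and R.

L_x = 0, L_y = 3781 N, R_y = 4317 N

Resultant of the distributed load: 1590 × 2.2 = 3498 N at 3.8 m from L.
ΣM about L: R_y·7.2 − 1350·1.4 − (1590·2.2)·3.8 − 3250·3 − 6150 = 0 → R_y = 31082.4/7.2 = 4317 N.
ΣF_y = 0: L_y + 4317 − 1350 − 1590·2.2 − 3250 = 0 → L_y = 3781 N.
ΣF_x = 0: no horizontal applied forces, so L_x = 0.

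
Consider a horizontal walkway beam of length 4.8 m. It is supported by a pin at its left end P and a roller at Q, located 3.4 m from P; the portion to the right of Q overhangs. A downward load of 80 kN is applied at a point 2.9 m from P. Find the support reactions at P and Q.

P_x = 0, P_y = 11.76 kN, Q_y = 68.24 kN

Taking moments about P: Q_y·3.4 − 80·2.9 = 0 → Q_y = 232/3.4 = 68.2353 ≈ 68.24 kN.
ΣF_y = 0: P_y + 68.2353 − 80 = 0 → P_y = 11.76 kN.
ΣF_x = 0: no horizontal applied forces, so P_x = 0.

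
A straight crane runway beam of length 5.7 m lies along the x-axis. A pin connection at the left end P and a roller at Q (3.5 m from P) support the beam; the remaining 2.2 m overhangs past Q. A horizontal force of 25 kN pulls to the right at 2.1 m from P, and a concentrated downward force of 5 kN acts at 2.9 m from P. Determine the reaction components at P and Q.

Taking moments about P: Q_y·3.5 − 5·2.9 = 0 → Q_y = 14.5/3.5 = 4.14286 ≈ 4.143 kN.
ΣF_y = 0: P_y + 4.14286 − 5 = 0 → P_y = 0.8571 kN.
ΣF_x = 0: P_x + 25 = 0 → P_x = -25.00 kN.

P_x = -25.00 kN, P_y = 0.8571 kN, Q_y = 4.143 kN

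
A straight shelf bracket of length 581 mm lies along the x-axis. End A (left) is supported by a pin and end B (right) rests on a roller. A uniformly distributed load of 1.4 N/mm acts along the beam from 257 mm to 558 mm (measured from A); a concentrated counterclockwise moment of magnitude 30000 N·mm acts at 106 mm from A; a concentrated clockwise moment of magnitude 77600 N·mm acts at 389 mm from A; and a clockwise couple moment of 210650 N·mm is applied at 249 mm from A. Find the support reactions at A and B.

A_x = 0, A_y = -318.7 N, B_y = 740.1 N

Resultant of the distributed load: 1.4 × 301 = 421.4 N at 407.5 mm from A.
Moments about A: B_y·581 − (1.4·301)·407.5 + 30000 − 77600 − 210650 = 0 → B_y = 429970.5/581 = 740.052 ≈ 740.1 N.
ΣF_y = 0: A_y + 740.052 − 1.4·301 = 0 → A_y = -318.7 N.
ΣF_x = 0: no horizontal applied forces, so A_x = 0.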